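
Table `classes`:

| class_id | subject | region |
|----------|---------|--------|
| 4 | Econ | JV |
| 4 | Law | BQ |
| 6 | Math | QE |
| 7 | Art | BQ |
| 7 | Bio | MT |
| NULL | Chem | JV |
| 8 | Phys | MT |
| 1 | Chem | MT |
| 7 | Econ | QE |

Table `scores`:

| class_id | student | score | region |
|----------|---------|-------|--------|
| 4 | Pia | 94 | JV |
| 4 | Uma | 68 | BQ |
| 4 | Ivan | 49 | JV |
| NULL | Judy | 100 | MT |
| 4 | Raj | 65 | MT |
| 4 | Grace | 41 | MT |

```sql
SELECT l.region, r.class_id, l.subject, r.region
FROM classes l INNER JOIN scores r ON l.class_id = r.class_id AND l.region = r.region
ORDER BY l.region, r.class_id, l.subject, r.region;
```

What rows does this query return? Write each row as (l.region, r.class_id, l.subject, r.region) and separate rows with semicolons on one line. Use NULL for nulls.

(BQ, 4, Law, BQ); (JV, 4, Econ, JV); (JV, 4, Econ, JV)

INNER JOIN keeps only pairs where the ON condition holds.
Matching on l.class_id = r.class_id AND l.region = r.region. A NULL in a compared column never satisfies the condition.
- l[0] class_id=4, region=JV → 2 match(es) in r → 2 row(s).
- l[1] class_id=4, region=BQ → 1 match(es) in r → 1 row(s).
- l[2] class_id=6, region=QE → no match; dropped.
- l[3] class_id=7, region=BQ → no match; dropped.
- l[4] class_id=7, region=MT → no match; dropped.
- l[5] class_id=NULL, region=JV → no match; dropped.
- l[6] class_id=8, region=MT → no match; dropped.
- l[7] class_id=1, region=MT → no match; dropped.
- l[8] class_id=7, region=QE → no match; dropped.
After projecting and ordering:
l.region | r.class_id | l.subject | r.region
BQ | 4 | Law | BQ
JV | 4 | Econ | JV
JV | 4 | Econ | JV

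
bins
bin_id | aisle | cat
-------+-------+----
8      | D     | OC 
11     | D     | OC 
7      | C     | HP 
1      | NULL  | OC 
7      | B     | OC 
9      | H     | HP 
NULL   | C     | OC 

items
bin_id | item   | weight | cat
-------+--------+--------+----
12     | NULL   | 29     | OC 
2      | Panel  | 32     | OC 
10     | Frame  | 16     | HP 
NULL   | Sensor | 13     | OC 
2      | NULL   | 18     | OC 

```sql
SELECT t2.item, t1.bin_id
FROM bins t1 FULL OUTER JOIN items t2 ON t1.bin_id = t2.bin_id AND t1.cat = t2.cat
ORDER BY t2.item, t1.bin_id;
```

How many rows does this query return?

12

FULL OUTER JOIN keeps every row from both sides; unmatched rows get NULL for the other side's columns.
Matching on t1.bin_id = t2.bin_id AND t1.cat = t2.cat. A NULL in a compared column never satisfies the condition.
- t1 row (bin_id=8, cat=OC): no match → kept, t2 columns NULL.
- t1 row (bin_id=11, cat=OC): no match → kept, t2 columns NULL.
- t1 row (bin_id=7, cat=HP): no match → kept, t2 columns NULL.
- t1 row (bin_id=1, cat=OC): no match → kept, t2 columns NULL.
- t1 row (bin_id=7, cat=OC): no match → kept, t2 columns NULL.
- t1 row (bin_id=9, cat=HP): no match → kept, t2 columns NULL.
- t1 row (bin_id=NULL, cat=OC): no match → kept, t2 columns NULL.
- 5 t2 row(s) had no t1 match → kept, t1 columns NULL.
Total: 0 matched + 12 padded = 12 rows.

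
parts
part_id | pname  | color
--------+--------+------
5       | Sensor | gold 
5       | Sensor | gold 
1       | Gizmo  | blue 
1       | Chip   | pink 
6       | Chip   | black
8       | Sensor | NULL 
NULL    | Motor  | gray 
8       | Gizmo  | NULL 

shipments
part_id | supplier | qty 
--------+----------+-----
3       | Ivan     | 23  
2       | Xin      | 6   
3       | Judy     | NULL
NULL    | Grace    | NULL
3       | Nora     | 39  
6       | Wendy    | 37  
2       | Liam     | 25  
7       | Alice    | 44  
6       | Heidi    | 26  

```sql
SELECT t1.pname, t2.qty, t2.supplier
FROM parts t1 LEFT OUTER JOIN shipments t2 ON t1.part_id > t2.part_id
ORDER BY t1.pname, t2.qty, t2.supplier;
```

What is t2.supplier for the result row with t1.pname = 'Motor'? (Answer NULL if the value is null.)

LEFT JOIN keeps every row from `parts`; unmatched rows get NULL for `shipments`'s columns.
Matching on t1.part_id > t2.part_id. A NULL in a compared column never satisfies the condition.
Matched pairs: 31; unmatched t1 rows kept: 3.

NULL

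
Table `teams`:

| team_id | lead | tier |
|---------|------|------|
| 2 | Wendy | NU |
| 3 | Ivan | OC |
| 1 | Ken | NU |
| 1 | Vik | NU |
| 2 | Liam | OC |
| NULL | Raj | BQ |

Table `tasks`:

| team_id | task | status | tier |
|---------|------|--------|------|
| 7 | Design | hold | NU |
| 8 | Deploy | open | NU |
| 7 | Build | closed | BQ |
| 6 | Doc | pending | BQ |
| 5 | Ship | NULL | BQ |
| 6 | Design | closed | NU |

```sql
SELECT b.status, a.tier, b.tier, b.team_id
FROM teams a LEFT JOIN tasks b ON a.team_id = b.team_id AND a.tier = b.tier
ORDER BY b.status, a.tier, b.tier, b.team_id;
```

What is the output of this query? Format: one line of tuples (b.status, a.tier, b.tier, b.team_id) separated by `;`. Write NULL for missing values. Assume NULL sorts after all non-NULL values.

LEFT JOIN keeps every row from `teams`; unmatched rows get NULL for `tasks`'s columns.
Matching on a.team_id = b.team_id AND a.tier = b.tier. A NULL in a compared column never satisfies the condition.
- a (team_id=2, tier=NU) has no partner → padded with NULL.
- a (team_id=3, tier=OC) has no partner → padded with NULL.
- a (team_id=1, tier=NU) has no partner → padded with NULL.
- a (team_id=1, tier=NU) has no partner → padded with NULL.
- a (team_id=2, tier=OC) has no partner → padded with NULL.
- a (team_id=NULL, tier=BQ) has no partner → padded with NULL.
After projecting and ordering:
b.status | a.tier | b.tier | b.team_id
NULL | BQ | NULL | NULL
NULL | NU | NULL | NULL
NULL | NU | NULL | NULL
NULL | NU | NULL | NULL
NULL | OC | NULL | NULL
NULL | OC | NULL | NULL

(NULL, BQ, NULL, NULL); (NULL, NU, NULL, NULL); (NULL, NU, NULL, NULL); (NULL, NU, NULL, NULL); (NULL, OC, NULL, NULL); (NULL, OC, NULL, NULL)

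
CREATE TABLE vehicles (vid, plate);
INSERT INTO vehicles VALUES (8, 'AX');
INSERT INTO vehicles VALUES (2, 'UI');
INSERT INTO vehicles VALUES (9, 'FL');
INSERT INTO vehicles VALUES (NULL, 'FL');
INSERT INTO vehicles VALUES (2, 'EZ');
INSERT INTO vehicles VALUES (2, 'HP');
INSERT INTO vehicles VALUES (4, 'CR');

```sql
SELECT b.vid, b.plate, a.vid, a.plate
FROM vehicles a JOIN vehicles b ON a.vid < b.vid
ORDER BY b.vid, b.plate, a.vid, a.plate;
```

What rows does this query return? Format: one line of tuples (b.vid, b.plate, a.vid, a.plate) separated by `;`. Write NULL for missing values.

INNER JOIN keeps only pairs where the ON condition holds.
Matching on a.vid < b.vid. A NULL in a compared column never satisfies the condition.
- vid=8: 1 matching b row(s), so 1 row(s) emitted.
- vid=2: 3 matching b row(s), so 3 row(s) emitted.
- vid=9: no matching b row, dropped.
- vid=NULL: no matching b row, dropped.
- vid=2: 3 matching b row(s), so 3 row(s) emitted.
- vid=2: 3 matching b row(s), so 3 row(s) emitted.
- vid=4: 2 matching b row(s), so 2 row(s) emitted.

(4, CR, 2, EZ); (4, CR, 2, HP); (4, CR, 2, UI); (8, AX, 2, EZ); (8, AX, 2, HP); (8, AX, 2, UI); (8, AX, 4, CR); (9, FL, 2, EZ); (9, FL, 2, HP); (9, FL, 2, UI); (9, FL, 4, CR); (9, FL, 8, AX)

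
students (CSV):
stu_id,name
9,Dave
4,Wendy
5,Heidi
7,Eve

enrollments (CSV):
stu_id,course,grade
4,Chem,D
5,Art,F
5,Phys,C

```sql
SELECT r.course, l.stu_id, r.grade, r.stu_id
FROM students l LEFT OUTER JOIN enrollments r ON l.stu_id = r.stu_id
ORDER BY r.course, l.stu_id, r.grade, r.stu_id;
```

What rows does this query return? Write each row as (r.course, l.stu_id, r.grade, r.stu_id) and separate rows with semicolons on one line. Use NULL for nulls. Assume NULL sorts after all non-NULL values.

(Art, 5, F, 5); (Chem, 4, D, 4); (Phys, 5, C, 5); (NULL, 7, NULL, NULL); (NULL, 9, NULL, NULL)

LEFT JOIN keeps every row from `students`; unmatched rows get NULL for `enrollments`'s columns.
Matching on l.stu_id = r.stu_id.
Matched pairs: 3; unmatched l rows kept: 2.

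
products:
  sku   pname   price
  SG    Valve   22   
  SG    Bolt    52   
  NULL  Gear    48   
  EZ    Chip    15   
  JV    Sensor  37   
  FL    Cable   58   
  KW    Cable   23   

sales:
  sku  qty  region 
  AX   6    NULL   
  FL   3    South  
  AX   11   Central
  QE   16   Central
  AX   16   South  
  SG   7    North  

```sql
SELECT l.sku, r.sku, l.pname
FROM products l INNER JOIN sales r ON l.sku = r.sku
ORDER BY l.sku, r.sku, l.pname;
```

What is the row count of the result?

3

INNER JOIN keeps only pairs where the ON condition holds.
Matching on l.sku = r.sku. A NULL in a compared column never satisfies the condition.
- l row (sku=SG): matches 1 r row(s) → 1 output row(s).
- l row (sku=SG): matches 1 r row(s) → 1 output row(s).
- l row (sku=NULL): no match → dropped.
- l row (sku=EZ): no match → dropped.
- l row (sku=JV): no match → dropped.
- l row (sku=FL): matches 1 r row(s) → 1 output row(s).
- l row (sku=KW): no match → dropped.
Total: 3 rows.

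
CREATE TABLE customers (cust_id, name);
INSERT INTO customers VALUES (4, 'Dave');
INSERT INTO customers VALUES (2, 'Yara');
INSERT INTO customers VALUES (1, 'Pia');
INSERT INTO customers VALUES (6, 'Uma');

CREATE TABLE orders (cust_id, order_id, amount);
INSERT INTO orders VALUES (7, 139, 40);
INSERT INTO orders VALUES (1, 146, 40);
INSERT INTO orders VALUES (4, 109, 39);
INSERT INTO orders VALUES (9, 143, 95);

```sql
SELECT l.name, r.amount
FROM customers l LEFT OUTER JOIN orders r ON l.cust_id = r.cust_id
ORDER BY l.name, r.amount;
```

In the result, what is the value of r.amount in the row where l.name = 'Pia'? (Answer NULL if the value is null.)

40

LEFT JOIN keeps every row from `customers`; unmatched rows get NULL for `orders`'s columns.
Matching on l.cust_id = r.cust_id.
- cust_id=4: 1 matching r row(s), so 1 row(s) emitted.
- cust_id=2: no r row matches, row kept with r columns NULL.
- cust_id=1: 1 matching r row(s), so 1 row(s) emitted.
- cust_id=6: no r row matches, row kept with r columns NULL.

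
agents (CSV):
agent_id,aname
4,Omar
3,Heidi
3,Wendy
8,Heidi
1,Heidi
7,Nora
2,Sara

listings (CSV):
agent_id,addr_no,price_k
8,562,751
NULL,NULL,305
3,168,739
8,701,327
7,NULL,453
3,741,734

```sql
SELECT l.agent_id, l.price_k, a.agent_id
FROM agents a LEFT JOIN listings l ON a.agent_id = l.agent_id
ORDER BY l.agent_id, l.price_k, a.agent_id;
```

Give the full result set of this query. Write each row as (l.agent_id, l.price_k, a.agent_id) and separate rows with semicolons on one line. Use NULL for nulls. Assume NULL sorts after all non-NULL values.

(3, 734, 3); (3, 734, 3); (3, 739, 3); (3, 739, 3); (7, 453, 7); (8, 327, 8); (8, 751, 8); (NULL, NULL, 1); (NULL, NULL, 2); (NULL, NULL, 4)

LEFT JOIN keeps every row from `agents`; unmatched rows get NULL for `listings`'s columns.
Matching on a.agent_id = l.agent_id. A NULL in a compared column never satisfies the condition.
Matched pairs: 7; unmatched a rows kept: 3.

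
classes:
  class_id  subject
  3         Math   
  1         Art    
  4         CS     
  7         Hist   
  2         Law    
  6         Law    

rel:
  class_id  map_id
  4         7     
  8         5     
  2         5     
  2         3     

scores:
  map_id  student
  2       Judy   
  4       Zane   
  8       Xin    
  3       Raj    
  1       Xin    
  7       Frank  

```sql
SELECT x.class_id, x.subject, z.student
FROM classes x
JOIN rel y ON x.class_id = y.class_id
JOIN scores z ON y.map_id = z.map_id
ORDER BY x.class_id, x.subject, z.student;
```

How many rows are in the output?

Step 1 — x INNER JOIN y on class_id → 3 row(s).
Then INNER JOIN `scores z` on map_id: keep only rows whose y.map_id appears in z.
Result: 2 row(s).

2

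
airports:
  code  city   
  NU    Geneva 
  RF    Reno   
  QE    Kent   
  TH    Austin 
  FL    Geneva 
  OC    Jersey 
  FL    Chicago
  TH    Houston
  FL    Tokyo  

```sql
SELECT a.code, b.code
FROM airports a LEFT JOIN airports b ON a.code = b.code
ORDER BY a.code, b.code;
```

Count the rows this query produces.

LEFT JOIN keeps every row from `airports a`; unmatched rows get NULL for `airports b`'s columns.
Matching on a.code = b.code.
- code=NU: 1 matching b row(s), so 1 row(s) emitted.
- code=RF: 1 matching b row(s), so 1 row(s) emitted.
- code=QE: 1 matching b row(s), so 1 row(s) emitted.
- code=TH: 2 matching b row(s), so 2 row(s) emitted.
- code=FL: 3 matching b row(s), so 3 row(s) emitted.
- code=OC: 1 matching b row(s), so 1 row(s) emitted.
- code=FL: 3 matching b row(s), so 3 row(s) emitted.
- code=TH: 2 matching b row(s), so 2 row(s) emitted.
- code=FL: 3 matching b row(s), so 3 row(s) emitted.
Total: 17 rows.

17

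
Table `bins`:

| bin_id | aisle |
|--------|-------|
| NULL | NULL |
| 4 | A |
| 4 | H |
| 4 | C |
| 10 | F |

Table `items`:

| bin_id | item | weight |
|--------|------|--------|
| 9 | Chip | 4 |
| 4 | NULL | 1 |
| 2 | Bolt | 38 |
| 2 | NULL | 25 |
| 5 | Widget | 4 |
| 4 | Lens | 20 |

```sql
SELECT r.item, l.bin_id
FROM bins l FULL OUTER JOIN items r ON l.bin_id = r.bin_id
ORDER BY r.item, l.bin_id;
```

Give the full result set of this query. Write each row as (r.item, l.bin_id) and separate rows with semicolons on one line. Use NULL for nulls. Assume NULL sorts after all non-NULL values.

(Bolt, NULL); (Chip, NULL); (Lens, 4); (Lens, 4); (Lens, 4); (Widget, NULL); (NULL, 4); (NULL, 4); (NULL, 4); (NULL, 10); (NULL, NULL); (NULL, NULL)

FULL OUTER JOIN keeps every row from both sides; unmatched rows get NULL for the other side's columns.
Matching on l.bin_id = r.bin_id. A NULL in a compared column never satisfies the condition.
- bin_id=NULL: no r row matches, row kept with r columns NULL.
- bin_id=4: 2 matching r row(s), so 2 row(s) emitted.
- bin_id=4: 2 matching r row(s), so 2 row(s) emitted.
- bin_id=4: 2 matching r row(s), so 2 row(s) emitted.
- bin_id=10: no r row matches, row kept with r columns NULL.
- 4 row(s) from r found no l partner → padded with NULL.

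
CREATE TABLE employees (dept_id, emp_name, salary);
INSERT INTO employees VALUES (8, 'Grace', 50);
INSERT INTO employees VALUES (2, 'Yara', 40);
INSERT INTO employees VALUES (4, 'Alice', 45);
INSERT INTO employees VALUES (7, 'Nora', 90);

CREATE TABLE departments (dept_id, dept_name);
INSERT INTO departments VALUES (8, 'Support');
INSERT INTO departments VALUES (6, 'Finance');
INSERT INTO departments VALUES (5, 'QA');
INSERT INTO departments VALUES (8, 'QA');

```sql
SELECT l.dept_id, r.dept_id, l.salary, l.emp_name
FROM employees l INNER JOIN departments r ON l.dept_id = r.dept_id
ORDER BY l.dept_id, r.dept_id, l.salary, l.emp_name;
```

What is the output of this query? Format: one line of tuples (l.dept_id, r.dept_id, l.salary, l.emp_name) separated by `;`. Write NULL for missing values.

INNER JOIN keeps only pairs where the ON condition holds.
Matching on l.dept_id = r.dept_id.
- l[0] dept_id=8 → 2 match(es) in r → 2 row(s).
- l[1] dept_id=2 → no match; dropped.
- l[2] dept_id=4 → no match; dropped.
- l[3] dept_id=7 → no match; dropped.
After projecting and ordering:
l.dept_id | r.dept_id | l.salary | l.emp_name
8 | 8 | 50 | Grace
8 | 8 | 50 | Grace

(8, 8, 50, Grace); (8, 8, 50, Grace)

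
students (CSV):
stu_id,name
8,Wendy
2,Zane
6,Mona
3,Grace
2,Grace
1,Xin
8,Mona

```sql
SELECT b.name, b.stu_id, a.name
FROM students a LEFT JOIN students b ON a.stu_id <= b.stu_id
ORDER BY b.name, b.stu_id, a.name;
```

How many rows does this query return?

LEFT JOIN keeps every row from `students a`; unmatched rows get NULL for `students b`'s columns.
Matching on a.stu_id <= b.stu_id.
- a row (stu_id=8): matches 2 b row(s) → 2 output row(s).
- a row (stu_id=2): matches 6 b row(s) → 6 output row(s).
- a row (stu_id=6): matches 3 b row(s) → 3 output row(s).
- a row (stu_id=3): matches 4 b row(s) → 4 output row(s).
- a row (stu_id=2): matches 6 b row(s) → 6 output row(s).
- a row (stu_id=1): matches 7 b row(s) → 7 output row(s).
- a row (stu_id=8): matches 2 b row(s) → 2 output row(s).
Total: 30 rows.

30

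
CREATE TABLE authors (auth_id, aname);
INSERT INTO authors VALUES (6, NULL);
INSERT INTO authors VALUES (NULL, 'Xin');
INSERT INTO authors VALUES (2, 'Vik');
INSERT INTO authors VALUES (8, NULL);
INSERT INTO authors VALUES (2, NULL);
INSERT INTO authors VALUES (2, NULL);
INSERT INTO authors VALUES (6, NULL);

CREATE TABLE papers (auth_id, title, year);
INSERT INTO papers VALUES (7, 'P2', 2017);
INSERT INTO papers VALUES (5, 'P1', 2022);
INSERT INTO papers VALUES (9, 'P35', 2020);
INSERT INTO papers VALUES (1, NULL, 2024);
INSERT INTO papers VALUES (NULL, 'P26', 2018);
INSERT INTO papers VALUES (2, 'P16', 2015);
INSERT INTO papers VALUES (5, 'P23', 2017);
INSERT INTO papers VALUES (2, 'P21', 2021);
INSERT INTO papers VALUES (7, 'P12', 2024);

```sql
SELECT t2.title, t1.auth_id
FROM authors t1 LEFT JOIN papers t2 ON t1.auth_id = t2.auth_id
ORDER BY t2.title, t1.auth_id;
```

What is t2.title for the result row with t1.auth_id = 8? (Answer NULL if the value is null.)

NULL

LEFT JOIN keeps every row from `authors`; unmatched rows get NULL for `papers`'s columns.
Matching on t1.auth_id = t2.auth_id. A NULL in a compared column never satisfies the condition.
- t1[0] auth_id=6 → no match; kept with NULLs on the t2 side.
- t1[1] auth_id=NULL → no match; kept with NULLs on the t2 side.
- t1[2] auth_id=2 → 2 match(es) in t2 → 2 row(s).
- t1[3] auth_id=8 → no match; kept with NULLs on the t2 side.
- t1[4] auth_id=2 → 2 match(es) in t2 → 2 row(s).
- t1[5] auth_id=2 → 2 match(es) in t2 → 2 row(s).
- t1[6] auth_id=6 → no match; kept with NULLs on the t2 side.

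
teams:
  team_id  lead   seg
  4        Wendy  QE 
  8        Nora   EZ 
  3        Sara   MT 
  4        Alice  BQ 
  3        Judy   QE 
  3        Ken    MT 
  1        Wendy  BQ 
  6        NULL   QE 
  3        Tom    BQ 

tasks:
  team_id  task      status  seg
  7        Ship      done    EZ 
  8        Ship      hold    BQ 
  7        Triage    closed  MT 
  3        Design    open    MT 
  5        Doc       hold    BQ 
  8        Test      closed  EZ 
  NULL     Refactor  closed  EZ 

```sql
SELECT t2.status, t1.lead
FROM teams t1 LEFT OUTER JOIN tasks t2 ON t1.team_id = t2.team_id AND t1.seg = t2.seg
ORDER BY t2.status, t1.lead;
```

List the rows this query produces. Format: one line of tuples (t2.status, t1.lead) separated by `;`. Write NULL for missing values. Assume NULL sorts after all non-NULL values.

(closed, Nora); (open, Ken); (open, Sara); (NULL, Alice); (NULL, Judy); (NULL, Tom); (NULL, Wendy); (NULL, Wendy); (NULL, NULL)

LEFT JOIN keeps every row from `teams`; unmatched rows get NULL for `tasks`'s columns.
Matching on t1.team_id = t2.team_id AND t1.seg = t2.seg. A NULL in a compared column never satisfies the condition.
- team_id=4, seg=QE: no t2 row matches, row kept with t2 columns NULL.
- team_id=8, seg=EZ: 1 matching t2 row(s), so 1 row(s) emitted.
- team_id=3, seg=MT: 1 matching t2 row(s), so 1 row(s) emitted.
- team_id=4, seg=BQ: no t2 row matches, row kept with t2 columns NULL.
- team_id=3, seg=QE: no t2 row matches, row kept with t2 columns NULL.
- team_id=3, seg=MT: 1 matching t2 row(s), so 1 row(s) emitted.
- team_id=1, seg=BQ: no t2 row matches, row kept with t2 columns NULL.
- team_id=6, seg=QE: no t2 row matches, row kept with t2 columns NULL.
- team_id=3, seg=BQ: no t2 row matches, row kept with t2 columns NULL.
After projecting and ordering:
t2.status | t1.lead
closed | Nora
open | Ken
open | Sara
NULL | Alice
NULL | Judy
NULL | Tom
NULL | Wendy
NULL | Wendy
NULL | NULL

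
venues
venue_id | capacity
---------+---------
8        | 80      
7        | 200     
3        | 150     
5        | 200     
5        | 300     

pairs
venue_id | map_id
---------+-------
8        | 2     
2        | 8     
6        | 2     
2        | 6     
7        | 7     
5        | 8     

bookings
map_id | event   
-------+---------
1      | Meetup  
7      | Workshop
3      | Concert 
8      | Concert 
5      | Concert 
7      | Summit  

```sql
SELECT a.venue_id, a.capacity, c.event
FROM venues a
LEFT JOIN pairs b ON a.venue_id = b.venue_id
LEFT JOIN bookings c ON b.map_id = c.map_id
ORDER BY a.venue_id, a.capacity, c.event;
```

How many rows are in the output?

6

Evaluate left to right. First `venues a LEFT JOIN pairs b` on venue_id: 5 row(s).
Then LEFT JOIN `bookings c` on map_id: each of those 5 rows is kept; rows whose b.map_id has no match in c get NULL for c's columns.
Result: 6 row(s).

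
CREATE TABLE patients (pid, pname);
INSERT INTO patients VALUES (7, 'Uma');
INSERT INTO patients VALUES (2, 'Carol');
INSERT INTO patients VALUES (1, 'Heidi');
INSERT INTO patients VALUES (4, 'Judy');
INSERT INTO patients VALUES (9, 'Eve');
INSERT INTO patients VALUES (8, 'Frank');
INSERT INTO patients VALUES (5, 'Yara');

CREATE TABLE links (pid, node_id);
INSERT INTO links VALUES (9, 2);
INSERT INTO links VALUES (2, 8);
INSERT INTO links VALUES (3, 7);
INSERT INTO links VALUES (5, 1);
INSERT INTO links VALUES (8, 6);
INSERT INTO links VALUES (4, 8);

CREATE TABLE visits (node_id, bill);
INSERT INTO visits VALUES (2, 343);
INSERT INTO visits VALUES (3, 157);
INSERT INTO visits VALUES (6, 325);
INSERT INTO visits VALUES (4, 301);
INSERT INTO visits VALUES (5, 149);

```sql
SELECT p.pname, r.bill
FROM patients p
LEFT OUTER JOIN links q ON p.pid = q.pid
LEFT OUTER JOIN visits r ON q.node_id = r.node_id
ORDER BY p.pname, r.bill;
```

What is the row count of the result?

Step 1 — p LEFT JOIN q on pid → 7 row(s).
Then LEFT JOIN `visits r` on node_id: each of those 7 rows is kept; rows whose q.node_id has no match in r get NULL for r's columns.
Result: 7 row(s).

7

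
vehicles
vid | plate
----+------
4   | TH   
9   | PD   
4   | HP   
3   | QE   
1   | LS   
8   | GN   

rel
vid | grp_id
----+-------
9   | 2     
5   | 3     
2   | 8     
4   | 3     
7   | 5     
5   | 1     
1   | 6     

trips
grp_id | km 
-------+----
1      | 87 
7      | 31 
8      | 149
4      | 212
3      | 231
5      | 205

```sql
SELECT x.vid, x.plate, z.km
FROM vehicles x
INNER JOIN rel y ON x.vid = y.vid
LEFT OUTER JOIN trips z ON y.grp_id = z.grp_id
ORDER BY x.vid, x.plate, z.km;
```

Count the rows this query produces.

4

Evaluate left to right. First `vehicles x INNER JOIN rel y` on vid: 4 row(s).
Then LEFT JOIN `trips z` on grp_id: each of those 4 rows is kept; rows whose y.grp_id has no match in z get NULL for z's columns.
Result: 4 row(s).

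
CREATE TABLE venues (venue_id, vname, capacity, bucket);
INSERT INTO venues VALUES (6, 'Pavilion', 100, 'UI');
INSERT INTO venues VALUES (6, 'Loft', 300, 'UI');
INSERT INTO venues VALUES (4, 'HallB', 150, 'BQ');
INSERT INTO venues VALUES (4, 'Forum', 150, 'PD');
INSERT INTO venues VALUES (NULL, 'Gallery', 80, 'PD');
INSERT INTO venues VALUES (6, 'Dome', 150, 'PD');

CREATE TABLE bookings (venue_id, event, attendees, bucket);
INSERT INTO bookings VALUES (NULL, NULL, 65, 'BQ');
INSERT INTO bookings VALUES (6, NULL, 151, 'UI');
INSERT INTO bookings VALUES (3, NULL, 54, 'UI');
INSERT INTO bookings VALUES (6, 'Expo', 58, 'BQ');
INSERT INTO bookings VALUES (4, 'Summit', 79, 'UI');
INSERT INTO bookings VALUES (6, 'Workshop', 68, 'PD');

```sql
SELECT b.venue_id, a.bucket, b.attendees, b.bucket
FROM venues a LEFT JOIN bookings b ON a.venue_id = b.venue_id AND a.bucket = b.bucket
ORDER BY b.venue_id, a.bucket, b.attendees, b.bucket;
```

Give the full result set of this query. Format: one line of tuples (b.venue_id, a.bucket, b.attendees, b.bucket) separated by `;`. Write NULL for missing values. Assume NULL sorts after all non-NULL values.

(6, PD, 68, PD); (6, UI, 151, UI); (6, UI, 151, UI); (NULL, BQ, NULL, NULL); (NULL, PD, NULL, NULL); (NULL, PD, NULL, NULL)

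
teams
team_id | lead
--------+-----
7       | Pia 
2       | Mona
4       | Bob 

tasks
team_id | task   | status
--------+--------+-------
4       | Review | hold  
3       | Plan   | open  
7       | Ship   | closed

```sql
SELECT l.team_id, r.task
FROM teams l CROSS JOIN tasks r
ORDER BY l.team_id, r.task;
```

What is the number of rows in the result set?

9

CROSS JOIN pairs every row of `teams` with every row of `tasks`: 3 × 3 = 9 rows.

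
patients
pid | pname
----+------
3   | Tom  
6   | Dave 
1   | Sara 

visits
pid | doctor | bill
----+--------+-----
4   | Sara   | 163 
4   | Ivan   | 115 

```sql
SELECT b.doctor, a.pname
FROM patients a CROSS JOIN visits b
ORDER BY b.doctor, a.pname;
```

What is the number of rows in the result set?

6

CROSS JOIN pairs every row of `patients` with every row of `visits`: 3 × 2 = 6 rows.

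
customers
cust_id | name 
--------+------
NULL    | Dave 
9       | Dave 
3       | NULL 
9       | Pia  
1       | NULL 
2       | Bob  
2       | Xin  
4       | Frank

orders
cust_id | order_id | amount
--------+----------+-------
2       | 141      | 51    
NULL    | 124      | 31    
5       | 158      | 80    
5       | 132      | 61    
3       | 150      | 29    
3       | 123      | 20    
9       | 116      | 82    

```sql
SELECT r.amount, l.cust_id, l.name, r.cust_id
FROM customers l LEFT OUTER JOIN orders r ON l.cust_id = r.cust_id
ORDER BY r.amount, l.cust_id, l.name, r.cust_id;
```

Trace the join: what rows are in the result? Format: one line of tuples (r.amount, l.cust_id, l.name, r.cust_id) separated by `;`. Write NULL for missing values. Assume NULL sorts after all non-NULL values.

LEFT JOIN keeps every row from `customers`; unmatched rows get NULL for `orders`'s columns.
Matching on l.cust_id = r.cust_id. A NULL in a compared column never satisfies the condition.
- l[0] cust_id=NULL → no match; kept with NULLs on the r side.
- l[1] cust_id=9 → 1 match(es) in r → 1 row(s).
- l[2] cust_id=3 → 2 match(es) in r → 2 row(s).
- l[3] cust_id=9 → 1 match(es) in r → 1 row(s).
- l[4] cust_id=1 → no match; kept with NULLs on the r side.
- l[5] cust_id=2 → 1 match(es) in r → 1 row(s).
- l[6] cust_id=2 → 1 match(es) in r → 1 row(s).
- l[7] cust_id=4 → no match; kept with NULLs on the r side.
After projecting and ordering:
r.amount | l.cust_id | l.name | r.cust_id
20 | 3 | NULL | 3
29 | 3 | NULL | 3
51 | 2 | Bob | 2
51 | 2 | Xin | 2
82 | 9 | Dave | 9
82 | 9 | Pia | 9
NULL | 1 | NULL | NULL
NULL | 4 | Frank | NULL
NULL | NULL | Dave | NULL

(20, 3, NULL, 3); (29, 3, NULL, 3); (51, 2, Bob, 2); (51, 2, Xin, 2); (82, 9, Dave, 9); (82, 9, Pia, 9); (NULL, 1, NULL, NULL); (NULL, 4, Frank, NULL); (NULL, NULL, Dave, NULL)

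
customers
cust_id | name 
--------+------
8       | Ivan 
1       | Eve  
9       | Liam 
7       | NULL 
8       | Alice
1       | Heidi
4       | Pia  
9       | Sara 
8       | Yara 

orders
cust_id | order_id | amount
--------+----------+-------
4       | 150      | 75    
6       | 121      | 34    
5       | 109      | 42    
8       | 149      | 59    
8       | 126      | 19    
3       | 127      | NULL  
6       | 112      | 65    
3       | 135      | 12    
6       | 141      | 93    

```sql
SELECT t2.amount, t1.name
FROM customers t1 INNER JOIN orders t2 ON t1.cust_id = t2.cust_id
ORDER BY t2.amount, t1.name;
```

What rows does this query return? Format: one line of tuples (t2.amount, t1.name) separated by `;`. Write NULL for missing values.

INNER JOIN keeps only pairs where the ON condition holds.
Matching on t1.cust_id = t2.cust_id.
- t1[0] cust_id=8 → 2 match(es) in t2 → 2 row(s).
- t1[1] cust_id=1 → no match; dropped.
- t1[2] cust_id=9 → no match; dropped.
- t1[3] cust_id=7 → no match; dropped.
- t1[4] cust_id=8 → 2 match(es) in t2 → 2 row(s).
- t1[5] cust_id=1 → no match; dropped.
- t1[6] cust_id=4 → 1 match(es) in t2 → 1 row(s).
- t1[7] cust_id=9 → no match; dropped.
- t1[8] cust_id=8 → 2 match(es) in t2 → 2 row(s).
After projecting and ordering:
t2.amount | t1.name
19 | Alice
19 | Ivan
19 | Yara
59 | Alice
59 | Ivan
59 | Yara
75 | Pia

(19, Alice); (19, Ivan); (19, Yara); (59, Alice); (59, Ivan); (59, Yara); (75, Pia)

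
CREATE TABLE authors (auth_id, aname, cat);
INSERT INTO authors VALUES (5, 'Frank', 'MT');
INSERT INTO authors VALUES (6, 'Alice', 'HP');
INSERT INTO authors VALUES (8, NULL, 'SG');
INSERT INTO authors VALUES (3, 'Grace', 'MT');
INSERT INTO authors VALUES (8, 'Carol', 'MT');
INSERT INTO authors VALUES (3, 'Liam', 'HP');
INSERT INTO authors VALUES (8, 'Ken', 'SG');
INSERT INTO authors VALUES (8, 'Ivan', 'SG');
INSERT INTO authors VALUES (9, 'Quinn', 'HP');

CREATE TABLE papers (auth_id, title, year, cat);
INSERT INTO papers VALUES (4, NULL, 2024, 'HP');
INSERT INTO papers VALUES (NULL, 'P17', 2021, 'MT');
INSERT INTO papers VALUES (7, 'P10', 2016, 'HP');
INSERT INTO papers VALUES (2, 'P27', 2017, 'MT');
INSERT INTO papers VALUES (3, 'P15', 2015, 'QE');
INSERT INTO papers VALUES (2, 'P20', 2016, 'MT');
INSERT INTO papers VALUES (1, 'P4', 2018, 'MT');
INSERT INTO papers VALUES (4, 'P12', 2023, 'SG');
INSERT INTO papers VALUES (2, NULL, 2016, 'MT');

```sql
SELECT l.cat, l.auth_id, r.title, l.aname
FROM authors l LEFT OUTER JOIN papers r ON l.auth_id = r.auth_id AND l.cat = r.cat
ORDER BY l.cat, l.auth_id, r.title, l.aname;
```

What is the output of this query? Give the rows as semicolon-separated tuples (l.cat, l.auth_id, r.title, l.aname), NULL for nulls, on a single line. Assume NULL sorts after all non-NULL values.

(HP, 3, NULL, Liam); (HP, 6, NULL, Alice); (HP, 9, NULL, Quinn); (MT, 3, NULL, Grace); (MT, 5, NULL, Frank); (MT, 8, NULL, Carol); (SG, 8, NULL, Ivan); (SG, 8, NULL, Ken); (SG, 8, NULL, NULL)

LEFT JOIN keeps every row from `authors`; unmatched rows get NULL for `papers`'s columns.
Matching on l.auth_id = r.auth_id AND l.cat = r.cat. A NULL in a compared column never satisfies the condition.
- auth_id=5, cat=MT: no r row matches, row kept with r columns NULL.
- auth_id=6, cat=HP: no r row matches, row kept with r columns NULL.
- auth_id=8, cat=SG: no r row matches, row kept with r columns NULL.
- auth_id=3, cat=MT: no r row matches, row kept with r columns NULL.
- auth_id=8, cat=MT: no r row matches, row kept with r columns NULL.
- auth_id=3, cat=HP: no r row matches, row kept with r columns NULL.
- auth_id=8, cat=SG: no r row matches, row kept with r columns NULL.
- auth_id=8, cat=SG: no r row matches, row kept with r columns NULL.
- auth_id=9, cat=HP: no r row matches, row kept with r columns NULL.
After projecting and ordering:
l.cat | l.auth_id | r.title | l.aname
HP | 3 | NULL | Liam
HP | 6 | NULL | Alice
HP | 9 | NULL | Quinn
MT | 3 | NULL | Grace
MT | 5 | NULL | Frank
MT | 8 | NULL | Carol
SG | 8 | NULL | Ivan
SG | 8 | NULL | Ken
SG | 8 | NULL | NULL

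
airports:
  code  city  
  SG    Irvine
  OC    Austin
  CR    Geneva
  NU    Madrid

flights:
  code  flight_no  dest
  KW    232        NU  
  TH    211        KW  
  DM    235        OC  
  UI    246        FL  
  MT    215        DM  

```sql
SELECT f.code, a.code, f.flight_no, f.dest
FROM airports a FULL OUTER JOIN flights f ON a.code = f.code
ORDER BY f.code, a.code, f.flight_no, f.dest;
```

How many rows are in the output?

9

FULL OUTER JOIN keeps every row from both sides; unmatched rows get NULL for the other side's columns.
Matching on a.code = f.code.
- a row (code=SG): no match → kept, f columns NULL.
- a row (code=OC): no match → kept, f columns NULL.
- a row (code=CR): no match → kept, f columns NULL.
- a row (code=NU): no match → kept, f columns NULL.
- 5 row(s) from f found no a partner → padded with NULL.
Total: 0 matched + 9 padded = 9 rows.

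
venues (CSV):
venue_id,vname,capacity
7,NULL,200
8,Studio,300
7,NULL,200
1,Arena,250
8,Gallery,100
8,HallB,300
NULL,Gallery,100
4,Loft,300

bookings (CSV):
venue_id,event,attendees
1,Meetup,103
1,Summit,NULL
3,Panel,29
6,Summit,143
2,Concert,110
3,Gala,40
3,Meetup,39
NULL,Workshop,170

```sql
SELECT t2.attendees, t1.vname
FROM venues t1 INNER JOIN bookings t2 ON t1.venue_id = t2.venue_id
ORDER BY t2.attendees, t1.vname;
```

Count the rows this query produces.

INNER JOIN keeps only pairs where the ON condition holds.
Matching on t1.venue_id = t2.venue_id. A NULL in a compared column never satisfies the condition.
Matched pairs: 2.
Total: 2 rows.

2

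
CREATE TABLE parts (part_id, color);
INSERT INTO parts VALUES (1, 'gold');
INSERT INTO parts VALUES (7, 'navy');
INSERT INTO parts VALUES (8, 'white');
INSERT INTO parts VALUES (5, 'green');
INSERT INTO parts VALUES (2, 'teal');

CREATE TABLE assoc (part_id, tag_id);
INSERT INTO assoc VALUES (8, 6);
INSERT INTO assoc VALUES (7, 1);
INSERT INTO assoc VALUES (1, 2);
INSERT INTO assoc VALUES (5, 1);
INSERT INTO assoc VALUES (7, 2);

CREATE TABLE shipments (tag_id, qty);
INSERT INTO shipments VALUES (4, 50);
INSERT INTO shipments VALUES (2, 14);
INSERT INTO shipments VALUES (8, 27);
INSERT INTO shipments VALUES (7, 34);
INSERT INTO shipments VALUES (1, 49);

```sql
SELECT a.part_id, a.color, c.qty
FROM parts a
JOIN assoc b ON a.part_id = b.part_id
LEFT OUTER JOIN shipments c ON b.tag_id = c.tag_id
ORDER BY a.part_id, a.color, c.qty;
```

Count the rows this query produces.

Joins associate left-to-right: parts INNER JOIN assoc on part_id gives 5 intermediate row(s).
Then LEFT JOIN `shipments c` on tag_id: each of those 5 rows is kept; rows whose b.tag_id has no match in c get NULL for c's columns.
Result: 5 row(s).

5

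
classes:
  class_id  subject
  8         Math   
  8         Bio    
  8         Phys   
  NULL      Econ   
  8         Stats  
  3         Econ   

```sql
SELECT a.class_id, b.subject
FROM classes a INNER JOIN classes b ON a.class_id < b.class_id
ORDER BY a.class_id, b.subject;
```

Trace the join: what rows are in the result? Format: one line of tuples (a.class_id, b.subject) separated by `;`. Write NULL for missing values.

(3, Bio); (3, Math); (3, Phys); (3, Stats)

INNER JOIN keeps only pairs where the ON condition holds.
Matching on a.class_id < b.class_id. A NULL in a compared column never satisfies the condition.
- a[0] class_id=8 → no match; dropped.
- a[1] class_id=8 → no match; dropped.
- a[2] class_id=8 → no match; dropped.
- a[3] class_id=NULL → no match; dropped.
- a[4] class_id=8 → no match; dropped.
- a[5] class_id=3 → 4 match(es) in b → 4 row(s).
After projecting and ordering:
a.class_id | b.subject
3 | Bio
3 | Math
3 | Phys
3 | Stats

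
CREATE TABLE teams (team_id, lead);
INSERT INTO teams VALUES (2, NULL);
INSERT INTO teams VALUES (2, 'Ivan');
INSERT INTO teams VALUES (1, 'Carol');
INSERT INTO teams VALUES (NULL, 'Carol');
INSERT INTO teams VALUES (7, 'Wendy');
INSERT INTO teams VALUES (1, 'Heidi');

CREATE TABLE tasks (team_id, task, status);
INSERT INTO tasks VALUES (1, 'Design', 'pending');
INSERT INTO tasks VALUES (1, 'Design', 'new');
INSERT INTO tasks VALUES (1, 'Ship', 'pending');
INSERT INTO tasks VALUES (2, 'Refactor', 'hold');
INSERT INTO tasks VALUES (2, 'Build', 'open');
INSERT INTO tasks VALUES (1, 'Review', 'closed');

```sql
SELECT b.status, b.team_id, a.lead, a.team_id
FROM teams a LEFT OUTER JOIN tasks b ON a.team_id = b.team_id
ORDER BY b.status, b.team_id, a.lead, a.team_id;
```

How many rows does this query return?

LEFT JOIN keeps every row from `teams`; unmatched rows get NULL for `tasks`'s columns.
Matching on a.team_id = b.team_id. A NULL in a compared column never satisfies the condition.
- a row (team_id=2): matches 2 b row(s) → 2 output row(s).
- a row (team_id=2): matches 2 b row(s) → 2 output row(s).
- a row (team_id=1): matches 4 b row(s) → 4 output row(s).
- a row (team_id=NULL): no match → kept, b columns NULL.
- a row (team_id=7): no match → kept, b columns NULL.
- a row (team_id=1): matches 4 b row(s) → 4 output row(s).
Total: 12 matched + 2 padded = 14 rows.

14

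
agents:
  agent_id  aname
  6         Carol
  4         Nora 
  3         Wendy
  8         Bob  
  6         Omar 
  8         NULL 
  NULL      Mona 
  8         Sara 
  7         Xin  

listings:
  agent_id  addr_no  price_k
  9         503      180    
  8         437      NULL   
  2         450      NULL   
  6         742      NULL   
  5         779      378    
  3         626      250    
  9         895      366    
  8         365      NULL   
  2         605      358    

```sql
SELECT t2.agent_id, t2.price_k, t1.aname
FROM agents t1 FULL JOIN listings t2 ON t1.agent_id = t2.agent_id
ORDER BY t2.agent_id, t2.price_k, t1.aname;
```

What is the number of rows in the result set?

FULL OUTER JOIN keeps every row from both sides; unmatched rows get NULL for the other side's columns.
Matching on t1.agent_id = t2.agent_id. A NULL in a compared column never satisfies the condition.
Matched pairs: 9; unmatched t1 rows kept: 3; unmatched t2 rows kept: 5.
Total: 9 matched + 8 padded = 17 rows.

17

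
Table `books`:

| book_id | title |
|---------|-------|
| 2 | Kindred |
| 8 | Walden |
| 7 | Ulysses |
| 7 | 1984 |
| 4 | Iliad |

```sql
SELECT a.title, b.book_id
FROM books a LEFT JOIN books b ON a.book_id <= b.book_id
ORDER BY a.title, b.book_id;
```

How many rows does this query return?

16

LEFT JOIN keeps every row from `books a`; unmatched rows get NULL for `books b`'s columns.
Matching on a.book_id <= b.book_id.
- book_id=2: 5 matching b row(s), so 5 row(s) emitted.
- book_id=8: 1 matching b row(s), so 1 row(s) emitted.
- book_id=7: 3 matching b row(s), so 3 row(s) emitted.
- book_id=7: 3 matching b row(s), so 3 row(s) emitted.
- book_id=4: 4 matching b row(s), so 4 row(s) emitted.
Total: 16 rows.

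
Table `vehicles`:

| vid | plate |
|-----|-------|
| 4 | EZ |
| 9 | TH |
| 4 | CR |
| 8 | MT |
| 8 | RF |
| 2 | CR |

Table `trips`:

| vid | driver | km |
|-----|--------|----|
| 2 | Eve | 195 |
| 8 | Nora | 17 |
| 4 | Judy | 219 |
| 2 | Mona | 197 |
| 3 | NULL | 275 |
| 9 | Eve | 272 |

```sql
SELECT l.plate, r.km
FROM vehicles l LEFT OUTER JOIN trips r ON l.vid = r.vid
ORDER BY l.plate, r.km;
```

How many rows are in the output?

7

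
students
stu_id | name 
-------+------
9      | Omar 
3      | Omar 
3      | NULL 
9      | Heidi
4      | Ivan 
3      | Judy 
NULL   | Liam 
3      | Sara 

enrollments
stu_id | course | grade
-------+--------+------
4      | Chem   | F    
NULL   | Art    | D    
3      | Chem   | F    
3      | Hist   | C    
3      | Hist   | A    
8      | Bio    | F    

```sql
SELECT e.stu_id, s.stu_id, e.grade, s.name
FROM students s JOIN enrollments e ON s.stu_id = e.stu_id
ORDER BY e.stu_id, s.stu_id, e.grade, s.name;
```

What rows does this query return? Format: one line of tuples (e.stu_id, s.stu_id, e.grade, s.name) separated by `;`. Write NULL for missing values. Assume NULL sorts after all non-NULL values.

(3, 3, A, Judy); (3, 3, A, Omar); (3, 3, A, Sara); (3, 3, A, NULL); (3, 3, C, Judy); (3, 3, C, Omar); (3, 3, C, Sara); (3, 3, C, NULL); (3, 3, F, Judy); (3, 3, F, Omar); (3, 3, F, Sara); (3, 3, F, NULL); (4, 4, F, Ivan)

INNER JOIN keeps only pairs where the ON condition holds.
Matching on s.stu_id = e.stu_id. A NULL in a compared column never satisfies the condition.
- stu_id=9: no matching e row, dropped.
- stu_id=3: 3 matching e row(s), so 3 row(s) emitted.
- stu_id=3: 3 matching e row(s), so 3 row(s) emitted.
- stu_id=9: no matching e row, dropped.
- stu_id=4: 1 matching e row(s), so 1 row(s) emitted.
- stu_id=3: 3 matching e row(s), so 3 row(s) emitted.
- stu_id=NULL: no matching e row, dropped.
- stu_id=3: 3 matching e row(s), so 3 row(s) emitted.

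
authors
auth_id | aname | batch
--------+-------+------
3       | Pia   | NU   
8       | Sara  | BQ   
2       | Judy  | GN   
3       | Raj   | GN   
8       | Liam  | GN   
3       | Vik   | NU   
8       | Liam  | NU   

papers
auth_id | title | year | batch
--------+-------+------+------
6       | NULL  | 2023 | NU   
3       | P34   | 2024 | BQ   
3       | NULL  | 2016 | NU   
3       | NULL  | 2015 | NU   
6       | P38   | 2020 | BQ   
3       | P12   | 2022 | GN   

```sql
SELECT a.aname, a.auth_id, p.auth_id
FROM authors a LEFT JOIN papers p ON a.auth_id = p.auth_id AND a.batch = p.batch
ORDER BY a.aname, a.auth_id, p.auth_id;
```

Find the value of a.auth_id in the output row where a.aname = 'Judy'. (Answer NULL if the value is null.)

LEFT JOIN keeps every row from `authors`; unmatched rows get NULL for `papers`'s columns.
Matching on a.auth_id = p.auth_id AND a.batch = p.batch.
Matched pairs: 5; unmatched a rows kept: 4.

2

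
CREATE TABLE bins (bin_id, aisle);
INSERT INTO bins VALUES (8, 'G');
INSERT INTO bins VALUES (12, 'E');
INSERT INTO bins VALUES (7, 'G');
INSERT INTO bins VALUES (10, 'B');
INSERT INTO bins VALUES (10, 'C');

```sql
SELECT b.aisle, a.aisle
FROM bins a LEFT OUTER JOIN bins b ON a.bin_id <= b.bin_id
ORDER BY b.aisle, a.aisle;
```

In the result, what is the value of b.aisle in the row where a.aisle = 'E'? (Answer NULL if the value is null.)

E

LEFT JOIN keeps every row from `bins a`; unmatched rows get NULL for `bins b`'s columns.
Matching on a.bin_id <= b.bin_id.
- a row (bin_id=8): matches 4 b row(s) → 4 output row(s).
- a row (bin_id=12): matches 1 b row(s) → 1 output row(s).
- a row (bin_id=7): matches 5 b row(s) → 5 output row(s).
- a row (bin_id=10): matches 3 b row(s) → 3 output row(s).
- a row (bin_id=10): matches 3 b row(s) → 3 output row(s).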